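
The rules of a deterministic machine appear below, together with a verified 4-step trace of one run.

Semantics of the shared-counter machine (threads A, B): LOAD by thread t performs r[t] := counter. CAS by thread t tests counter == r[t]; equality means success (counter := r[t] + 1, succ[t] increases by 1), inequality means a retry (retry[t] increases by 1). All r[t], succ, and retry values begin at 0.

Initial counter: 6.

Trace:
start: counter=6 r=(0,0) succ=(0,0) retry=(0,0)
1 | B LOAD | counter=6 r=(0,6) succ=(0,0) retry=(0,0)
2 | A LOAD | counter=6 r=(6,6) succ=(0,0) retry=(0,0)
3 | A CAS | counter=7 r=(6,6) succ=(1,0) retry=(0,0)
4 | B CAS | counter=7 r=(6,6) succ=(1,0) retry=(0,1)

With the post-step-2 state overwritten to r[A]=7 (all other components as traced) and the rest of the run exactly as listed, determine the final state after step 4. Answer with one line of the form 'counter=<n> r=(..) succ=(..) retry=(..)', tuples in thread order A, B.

state after step 2 := counter=6 r=(7,6) succ=(0,0) retry=(0,0)
3 | A CAS | counter=6 r=(7,6) succ=(0,0) retry=(1,0)
4 | B CAS | counter=7 r=(7,6) succ=(0,1) retry=(1,0)

counter=7 r=(7,6) succ=(0,1) retry=(1,0)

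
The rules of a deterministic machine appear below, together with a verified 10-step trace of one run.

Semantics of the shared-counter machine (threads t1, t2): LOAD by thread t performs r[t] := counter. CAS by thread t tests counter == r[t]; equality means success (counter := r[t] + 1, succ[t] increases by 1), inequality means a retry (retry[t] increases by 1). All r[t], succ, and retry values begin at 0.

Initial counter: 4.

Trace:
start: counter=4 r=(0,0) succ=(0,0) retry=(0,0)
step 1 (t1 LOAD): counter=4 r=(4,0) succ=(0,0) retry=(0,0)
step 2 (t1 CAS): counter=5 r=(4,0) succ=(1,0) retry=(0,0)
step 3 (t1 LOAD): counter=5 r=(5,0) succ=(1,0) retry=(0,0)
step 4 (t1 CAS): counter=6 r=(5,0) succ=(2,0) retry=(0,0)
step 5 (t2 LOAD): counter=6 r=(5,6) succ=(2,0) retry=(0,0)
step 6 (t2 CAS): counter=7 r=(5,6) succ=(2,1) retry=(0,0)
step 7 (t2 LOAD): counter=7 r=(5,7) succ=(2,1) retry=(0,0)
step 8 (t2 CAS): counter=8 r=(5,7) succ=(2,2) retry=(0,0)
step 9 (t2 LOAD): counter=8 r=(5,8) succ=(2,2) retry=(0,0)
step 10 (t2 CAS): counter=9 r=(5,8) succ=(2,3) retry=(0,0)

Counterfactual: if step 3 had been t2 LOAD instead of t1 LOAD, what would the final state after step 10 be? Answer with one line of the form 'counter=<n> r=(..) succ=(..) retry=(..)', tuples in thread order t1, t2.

counter=8 r=(4,7) succ=(1,3) retry=(1,0)

(re-executing from step 3 with the substitution; state before step 3: counter=5 r=(4,0) succ=(1,0) retry=(0,0))
step 3 (t2 LOAD): counter=5 r=(4,5) succ=(1,0) retry=(0,0)
step 4 (t1 CAS): counter=5 r=(4,5) succ=(1,0) retry=(1,0)
step 5 (t2 LOAD): counter=5 r=(4,5) succ=(1,0) retry=(1,0)
step 6 (t2 CAS): counter=6 r=(4,5) succ=(1,1) retry=(1,0)
step 7 (t2 LOAD): counter=6 r=(4,6) succ=(1,1) retry=(1,0)
step 8 (t2 CAS): counter=7 r=(4,6) succ=(1,2) retry=(1,0)
step 9 (t2 LOAD): counter=7 r=(4,7) succ=(1,2) retry=(1,0)
step 10 (t2 CAS): counter=8 r=(4,7) succ=(1,3) retry=(1,0)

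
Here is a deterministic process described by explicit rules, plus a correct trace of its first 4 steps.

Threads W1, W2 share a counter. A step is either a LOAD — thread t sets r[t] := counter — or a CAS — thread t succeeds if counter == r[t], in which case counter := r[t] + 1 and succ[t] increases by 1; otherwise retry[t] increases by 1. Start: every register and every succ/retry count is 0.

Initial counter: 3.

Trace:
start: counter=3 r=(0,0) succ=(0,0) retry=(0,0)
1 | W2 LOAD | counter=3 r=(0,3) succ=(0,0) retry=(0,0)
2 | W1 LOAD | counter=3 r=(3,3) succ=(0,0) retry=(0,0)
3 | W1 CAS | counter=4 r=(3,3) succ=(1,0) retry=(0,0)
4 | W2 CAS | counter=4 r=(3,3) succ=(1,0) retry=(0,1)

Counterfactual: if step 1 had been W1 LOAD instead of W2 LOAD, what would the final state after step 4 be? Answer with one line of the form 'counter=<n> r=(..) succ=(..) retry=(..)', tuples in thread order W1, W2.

(re-executing from step 1 with the substitution; state before step 1: counter=3 r=(0,0) succ=(0,0) retry=(0,0))
1 | W1 LOAD | counter=3 r=(3,0) succ=(0,0) retry=(0,0)
2 | W1 LOAD | counter=3 r=(3,0) succ=(0,0) retry=(0,0)
3 | W1 CAS | counter=4 r=(3,0) succ=(1,0) retry=(0,0)
4 | W2 CAS | counter=4 r=(3,0) succ=(1,0) retry=(0,1)

counter=4 r=(3,0) succ=(1,0) retry=(0,1)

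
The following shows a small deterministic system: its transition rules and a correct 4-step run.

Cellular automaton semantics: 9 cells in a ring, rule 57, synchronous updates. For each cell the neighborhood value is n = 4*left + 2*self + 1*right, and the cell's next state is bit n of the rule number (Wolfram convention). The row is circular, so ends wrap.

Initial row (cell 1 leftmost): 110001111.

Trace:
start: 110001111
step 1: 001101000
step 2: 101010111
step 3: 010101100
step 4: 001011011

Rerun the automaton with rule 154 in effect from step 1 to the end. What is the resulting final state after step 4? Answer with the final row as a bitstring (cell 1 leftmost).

011111100

(re-executing steps 1..4 under rule 154; state before step 1: 110001111)
step 1: 101011111
step 2: 000011111
step 3: 100111110
step 4: 011111100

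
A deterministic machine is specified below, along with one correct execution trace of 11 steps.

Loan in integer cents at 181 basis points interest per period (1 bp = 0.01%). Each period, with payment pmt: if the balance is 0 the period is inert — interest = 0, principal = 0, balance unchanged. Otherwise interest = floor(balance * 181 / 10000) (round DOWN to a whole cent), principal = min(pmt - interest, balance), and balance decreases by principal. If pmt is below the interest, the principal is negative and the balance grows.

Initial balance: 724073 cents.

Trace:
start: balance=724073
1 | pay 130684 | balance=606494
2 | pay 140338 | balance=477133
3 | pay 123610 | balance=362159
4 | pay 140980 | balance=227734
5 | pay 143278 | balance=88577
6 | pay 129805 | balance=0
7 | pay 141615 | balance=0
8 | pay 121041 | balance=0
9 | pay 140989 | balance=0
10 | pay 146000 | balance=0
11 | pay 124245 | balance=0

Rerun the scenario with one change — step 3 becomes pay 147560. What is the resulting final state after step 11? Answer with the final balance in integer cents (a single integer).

(re-executing from step 3 with the substitution; state before step 3: balance=477133)
3 | pay 147560 | balance=338209
4 | pay 140980 | balance=203350
5 | pay 143278 | balance=63752
6 | pay 129805 | balance=0
7 | pay 141615 | balance=0
8 | pay 121041 | balance=0
9 | pay 140989 | balance=0
10 | pay 146000 | balance=0
11 | pay 124245 | balance=0

0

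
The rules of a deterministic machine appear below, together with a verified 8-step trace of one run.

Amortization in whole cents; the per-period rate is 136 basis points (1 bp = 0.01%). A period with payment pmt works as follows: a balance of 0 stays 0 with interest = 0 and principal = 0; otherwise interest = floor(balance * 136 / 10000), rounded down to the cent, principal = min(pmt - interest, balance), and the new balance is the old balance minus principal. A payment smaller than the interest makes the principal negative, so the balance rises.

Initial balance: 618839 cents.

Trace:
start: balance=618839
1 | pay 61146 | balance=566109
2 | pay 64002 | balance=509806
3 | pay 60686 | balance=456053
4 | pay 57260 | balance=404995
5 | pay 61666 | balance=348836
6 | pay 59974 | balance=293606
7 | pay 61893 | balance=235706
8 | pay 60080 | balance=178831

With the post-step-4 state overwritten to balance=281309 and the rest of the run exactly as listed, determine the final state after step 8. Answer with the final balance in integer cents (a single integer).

state after step 4 := balance=281309
5 | pay 61666 | balance=223468
6 | pay 59974 | balance=166533
7 | pay 61893 | balance=106904
8 | pay 60080 | balance=48277

48277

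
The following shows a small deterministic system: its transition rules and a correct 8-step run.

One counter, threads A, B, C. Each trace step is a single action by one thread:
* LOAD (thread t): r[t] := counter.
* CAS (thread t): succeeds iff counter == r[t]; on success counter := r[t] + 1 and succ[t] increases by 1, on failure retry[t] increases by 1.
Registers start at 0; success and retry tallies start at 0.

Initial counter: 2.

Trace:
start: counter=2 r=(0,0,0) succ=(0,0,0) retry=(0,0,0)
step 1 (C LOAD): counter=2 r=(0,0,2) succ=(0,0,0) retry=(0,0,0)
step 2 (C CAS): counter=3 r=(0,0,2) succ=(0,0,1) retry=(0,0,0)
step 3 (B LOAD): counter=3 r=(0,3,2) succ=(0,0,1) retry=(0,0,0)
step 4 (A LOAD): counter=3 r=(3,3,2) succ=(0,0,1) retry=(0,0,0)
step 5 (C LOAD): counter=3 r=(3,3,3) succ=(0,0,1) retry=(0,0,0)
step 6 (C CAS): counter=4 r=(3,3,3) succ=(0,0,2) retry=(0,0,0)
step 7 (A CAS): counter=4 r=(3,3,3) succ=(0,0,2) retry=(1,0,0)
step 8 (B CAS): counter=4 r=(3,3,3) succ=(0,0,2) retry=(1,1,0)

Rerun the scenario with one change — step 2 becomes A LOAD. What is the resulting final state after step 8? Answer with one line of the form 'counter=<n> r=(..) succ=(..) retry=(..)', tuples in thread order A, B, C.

(re-executing from step 2 with the substitution; state before step 2: counter=2 r=(0,0,2) succ=(0,0,0) retry=(0,0,0))
step 2 (A LOAD): counter=2 r=(2,0,2) succ=(0,0,0) retry=(0,0,0)
step 3 (B LOAD): counter=2 r=(2,2,2) succ=(0,0,0) retry=(0,0,0)
step 4 (A LOAD): counter=2 r=(2,2,2) succ=(0,0,0) retry=(0,0,0)
step 5 (C LOAD): counter=2 r=(2,2,2) succ=(0,0,0) retry=(0,0,0)
step 6 (C CAS): counter=3 r=(2,2,2) succ=(0,0,1) retry=(0,0,0)
step 7 (A CAS): counter=3 r=(2,2,2) succ=(0,0,1) retry=(1,0,0)
step 8 (B CAS): counter=3 r=(2,2,2) succ=(0,0,1) retry=(1,1,0)

counter=3 r=(2,2,2) succ=(0,0,1) retry=(1,1,0)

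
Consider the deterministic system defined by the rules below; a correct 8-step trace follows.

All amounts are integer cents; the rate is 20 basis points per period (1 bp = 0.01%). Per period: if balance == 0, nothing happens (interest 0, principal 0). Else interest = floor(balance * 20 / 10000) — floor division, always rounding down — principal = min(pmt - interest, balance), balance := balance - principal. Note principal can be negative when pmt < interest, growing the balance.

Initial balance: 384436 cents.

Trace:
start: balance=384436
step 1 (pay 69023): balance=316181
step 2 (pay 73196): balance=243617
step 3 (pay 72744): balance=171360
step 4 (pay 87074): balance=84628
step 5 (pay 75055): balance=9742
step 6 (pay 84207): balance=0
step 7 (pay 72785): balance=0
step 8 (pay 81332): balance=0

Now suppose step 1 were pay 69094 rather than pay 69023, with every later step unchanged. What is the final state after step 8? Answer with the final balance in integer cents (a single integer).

(re-executing from step 1 with the substitution; state before step 1: balance=384436)
step 1 (pay 69094): balance=316110
step 2 (pay 73196): balance=243546
step 3 (pay 72744): balance=171289
step 4 (pay 87074): balance=84557
step 5 (pay 75055): balance=9671
step 6 (pay 84207): balance=0
step 7 (pay 72785): balance=0
step 8 (pay 81332): balance=0

0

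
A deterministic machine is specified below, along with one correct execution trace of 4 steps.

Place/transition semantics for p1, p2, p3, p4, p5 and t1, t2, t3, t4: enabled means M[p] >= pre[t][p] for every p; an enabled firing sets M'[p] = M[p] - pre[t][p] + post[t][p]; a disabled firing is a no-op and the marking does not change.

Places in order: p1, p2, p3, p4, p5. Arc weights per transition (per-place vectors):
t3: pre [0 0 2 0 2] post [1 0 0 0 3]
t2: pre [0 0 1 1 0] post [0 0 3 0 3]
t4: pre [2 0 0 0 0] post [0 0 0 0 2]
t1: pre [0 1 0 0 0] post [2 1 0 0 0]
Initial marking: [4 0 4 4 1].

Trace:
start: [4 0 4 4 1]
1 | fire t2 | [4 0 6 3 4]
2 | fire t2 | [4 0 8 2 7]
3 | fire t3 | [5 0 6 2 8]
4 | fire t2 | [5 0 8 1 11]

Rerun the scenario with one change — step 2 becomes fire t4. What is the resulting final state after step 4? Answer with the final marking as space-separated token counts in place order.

3 0 6 2 10

(re-executing from step 2 with the substitution; state before step 2: [4 0 6 3 4])
2 | fire t4 | [2 0 6 3 6]
3 | fire t3 | [3 0 4 3 7]
4 | fire t2 | [3 0 6 2 10]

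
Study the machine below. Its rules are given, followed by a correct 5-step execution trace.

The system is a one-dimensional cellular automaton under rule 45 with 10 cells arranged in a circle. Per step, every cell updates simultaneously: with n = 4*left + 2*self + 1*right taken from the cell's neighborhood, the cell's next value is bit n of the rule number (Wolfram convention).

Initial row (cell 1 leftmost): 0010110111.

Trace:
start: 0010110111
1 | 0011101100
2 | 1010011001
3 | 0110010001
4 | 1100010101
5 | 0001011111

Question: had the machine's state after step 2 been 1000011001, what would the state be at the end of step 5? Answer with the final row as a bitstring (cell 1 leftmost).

0011101111

state after step 2 := 1000011001
3 | 0011010001
4 | 0010110101
5 | 0011101111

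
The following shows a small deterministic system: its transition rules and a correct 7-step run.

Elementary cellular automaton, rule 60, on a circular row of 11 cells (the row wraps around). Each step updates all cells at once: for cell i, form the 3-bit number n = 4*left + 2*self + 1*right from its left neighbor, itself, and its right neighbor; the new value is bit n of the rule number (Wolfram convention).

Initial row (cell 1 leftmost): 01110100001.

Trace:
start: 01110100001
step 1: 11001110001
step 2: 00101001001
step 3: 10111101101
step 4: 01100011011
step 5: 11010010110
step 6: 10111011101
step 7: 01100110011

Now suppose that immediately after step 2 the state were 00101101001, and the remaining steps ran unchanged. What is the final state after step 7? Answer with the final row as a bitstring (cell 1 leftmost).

state after step 2 := 00101101001
step 3: 10111011101
step 4: 01100110011
step 5: 11010101010
step 6: 10111111111
step 7: 01100000000

01100000000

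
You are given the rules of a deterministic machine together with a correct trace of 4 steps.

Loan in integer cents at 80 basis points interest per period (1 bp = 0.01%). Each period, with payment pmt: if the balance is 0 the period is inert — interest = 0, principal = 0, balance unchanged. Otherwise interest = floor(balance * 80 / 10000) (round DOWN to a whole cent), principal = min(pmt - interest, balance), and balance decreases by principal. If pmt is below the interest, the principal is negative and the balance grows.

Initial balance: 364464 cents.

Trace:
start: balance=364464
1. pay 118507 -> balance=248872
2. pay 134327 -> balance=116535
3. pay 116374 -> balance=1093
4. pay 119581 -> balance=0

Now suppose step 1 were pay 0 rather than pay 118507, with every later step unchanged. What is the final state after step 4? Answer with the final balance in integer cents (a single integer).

(re-executing from step 1 with the substitution; state before step 1: balance=364464)
1. pay 0 -> balance=367379
2. pay 134327 -> balance=235991
3. pay 116374 -> balance=121504
4. pay 119581 -> balance=2895

2895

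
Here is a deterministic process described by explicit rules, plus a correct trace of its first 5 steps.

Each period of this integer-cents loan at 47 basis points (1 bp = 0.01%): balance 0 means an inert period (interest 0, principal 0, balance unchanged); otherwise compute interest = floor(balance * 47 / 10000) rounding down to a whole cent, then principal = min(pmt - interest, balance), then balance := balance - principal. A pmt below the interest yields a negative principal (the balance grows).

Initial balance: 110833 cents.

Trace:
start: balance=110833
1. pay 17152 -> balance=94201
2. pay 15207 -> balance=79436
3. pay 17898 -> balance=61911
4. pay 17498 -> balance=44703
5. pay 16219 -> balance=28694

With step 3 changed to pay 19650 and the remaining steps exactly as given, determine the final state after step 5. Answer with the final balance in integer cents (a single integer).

(re-executing from step 3 with the substitution; state before step 3: balance=79436)
3. pay 19650 -> balance=60159
4. pay 17498 -> balance=42943
5. pay 16219 -> balance=26925

26925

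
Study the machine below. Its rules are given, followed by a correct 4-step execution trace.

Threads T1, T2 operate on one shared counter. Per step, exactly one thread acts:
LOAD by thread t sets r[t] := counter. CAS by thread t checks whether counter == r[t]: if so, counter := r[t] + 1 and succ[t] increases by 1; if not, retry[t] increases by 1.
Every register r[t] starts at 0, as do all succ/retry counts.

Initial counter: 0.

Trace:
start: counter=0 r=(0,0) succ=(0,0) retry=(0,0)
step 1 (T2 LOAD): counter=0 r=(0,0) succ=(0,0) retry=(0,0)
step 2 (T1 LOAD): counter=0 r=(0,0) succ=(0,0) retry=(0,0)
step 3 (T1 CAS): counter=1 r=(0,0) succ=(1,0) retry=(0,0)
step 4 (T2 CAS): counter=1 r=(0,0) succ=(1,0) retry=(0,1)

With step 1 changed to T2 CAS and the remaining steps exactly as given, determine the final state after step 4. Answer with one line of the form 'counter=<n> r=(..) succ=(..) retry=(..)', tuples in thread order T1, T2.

(re-executing from step 1 with the substitution; state before step 1: counter=0 r=(0,0) succ=(0,0) retry=(0,0))
step 1 (T2 CAS): counter=1 r=(0,0) succ=(0,1) retry=(0,0)
step 2 (T1 LOAD): counter=1 r=(1,0) succ=(0,1) retry=(0,0)
step 3 (T1 CAS): counter=2 r=(1,0) succ=(1,1) retry=(0,0)
step 4 (T2 CAS): counter=2 r=(1,0) succ=(1,1) retry=(0,1)

counter=2 r=(1,0) succ=(1,1) retry=(0,1)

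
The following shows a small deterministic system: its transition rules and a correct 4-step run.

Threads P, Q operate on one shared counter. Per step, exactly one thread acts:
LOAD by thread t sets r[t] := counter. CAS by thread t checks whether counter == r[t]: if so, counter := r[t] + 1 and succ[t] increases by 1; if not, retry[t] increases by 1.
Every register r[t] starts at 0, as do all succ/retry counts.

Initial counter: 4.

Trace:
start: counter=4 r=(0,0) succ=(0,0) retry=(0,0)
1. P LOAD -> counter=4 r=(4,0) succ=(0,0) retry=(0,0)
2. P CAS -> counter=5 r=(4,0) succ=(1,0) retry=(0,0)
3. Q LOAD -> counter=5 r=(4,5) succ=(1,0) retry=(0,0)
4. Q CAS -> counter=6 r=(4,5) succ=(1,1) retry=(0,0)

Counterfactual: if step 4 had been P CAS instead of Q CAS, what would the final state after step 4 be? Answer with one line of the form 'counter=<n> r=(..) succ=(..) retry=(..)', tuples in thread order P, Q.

counter=5 r=(4,5) succ=(1,0) retry=(1,0)

(re-executing from step 4 with the substitution; state before step 4: counter=5 r=(4,5) succ=(1,0) retry=(0,0))
4. P CAS -> counter=5 r=(4,5) succ=(1,0) retry=(1,0)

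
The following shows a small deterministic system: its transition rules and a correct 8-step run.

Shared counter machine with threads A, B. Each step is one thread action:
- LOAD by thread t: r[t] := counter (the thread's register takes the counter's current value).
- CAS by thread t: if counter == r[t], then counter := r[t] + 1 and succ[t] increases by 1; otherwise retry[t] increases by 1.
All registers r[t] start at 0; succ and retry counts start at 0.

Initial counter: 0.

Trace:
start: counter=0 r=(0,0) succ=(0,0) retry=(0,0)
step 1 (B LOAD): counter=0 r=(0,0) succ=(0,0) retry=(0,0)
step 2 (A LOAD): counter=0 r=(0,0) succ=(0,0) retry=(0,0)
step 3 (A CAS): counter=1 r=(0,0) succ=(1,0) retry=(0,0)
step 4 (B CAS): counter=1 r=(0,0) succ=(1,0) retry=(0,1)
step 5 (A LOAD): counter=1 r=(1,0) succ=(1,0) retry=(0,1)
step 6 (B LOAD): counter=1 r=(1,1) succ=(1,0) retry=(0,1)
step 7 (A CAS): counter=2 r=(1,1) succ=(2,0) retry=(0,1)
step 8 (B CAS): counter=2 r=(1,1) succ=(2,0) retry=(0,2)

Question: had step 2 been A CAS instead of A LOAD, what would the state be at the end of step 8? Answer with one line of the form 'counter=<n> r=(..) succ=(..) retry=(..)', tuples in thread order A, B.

(re-executing from step 2 with the substitution; state before step 2: counter=0 r=(0,0) succ=(0,0) retry=(0,0))
step 2 (A CAS): counter=1 r=(0,0) succ=(1,0) retry=(0,0)
step 3 (A CAS): counter=1 r=(0,0) succ=(1,0) retry=(1,0)
step 4 (B CAS): counter=1 r=(0,0) succ=(1,0) retry=(1,1)
step 5 (A LOAD): counter=1 r=(1,0) succ=(1,0) retry=(1,1)
step 6 (B LOAD): counter=1 r=(1,1) succ=(1,0) retry=(1,1)
step 7 (A CAS): counter=2 r=(1,1) succ=(2,0) retry=(1,1)
step 8 (B CAS): counter=2 r=(1,1) succ=(2,0) retry=(1,2)

counter=2 r=(1,1) succ=(2,0) retry=(1,2)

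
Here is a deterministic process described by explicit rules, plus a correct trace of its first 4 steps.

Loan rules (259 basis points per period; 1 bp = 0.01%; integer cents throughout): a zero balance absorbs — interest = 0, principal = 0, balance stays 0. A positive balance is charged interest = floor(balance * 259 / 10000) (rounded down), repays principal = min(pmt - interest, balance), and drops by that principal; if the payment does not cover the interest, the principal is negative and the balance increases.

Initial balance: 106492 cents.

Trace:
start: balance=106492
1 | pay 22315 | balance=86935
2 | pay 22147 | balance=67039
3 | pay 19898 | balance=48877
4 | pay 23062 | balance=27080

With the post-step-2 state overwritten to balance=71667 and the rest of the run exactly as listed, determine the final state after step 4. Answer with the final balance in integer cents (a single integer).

31951

state after step 2 := balance=71667
3 | pay 19898 | balance=53625
4 | pay 23062 | balance=31951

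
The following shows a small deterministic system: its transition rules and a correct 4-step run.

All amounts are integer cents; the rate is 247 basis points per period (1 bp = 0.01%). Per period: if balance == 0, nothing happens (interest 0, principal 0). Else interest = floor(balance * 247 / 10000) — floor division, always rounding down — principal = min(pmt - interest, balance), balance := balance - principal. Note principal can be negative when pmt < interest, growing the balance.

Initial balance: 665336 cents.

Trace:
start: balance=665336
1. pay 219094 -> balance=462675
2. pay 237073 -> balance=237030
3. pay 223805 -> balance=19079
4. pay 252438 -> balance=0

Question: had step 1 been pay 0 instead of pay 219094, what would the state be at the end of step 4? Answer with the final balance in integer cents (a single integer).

2844

(re-executing from step 1 with the substitution; state before step 1: balance=665336)
1. pay 0 -> balance=681769
2. pay 237073 -> balance=461535
3. pay 223805 -> balance=249129
4. pay 252438 -> balance=2844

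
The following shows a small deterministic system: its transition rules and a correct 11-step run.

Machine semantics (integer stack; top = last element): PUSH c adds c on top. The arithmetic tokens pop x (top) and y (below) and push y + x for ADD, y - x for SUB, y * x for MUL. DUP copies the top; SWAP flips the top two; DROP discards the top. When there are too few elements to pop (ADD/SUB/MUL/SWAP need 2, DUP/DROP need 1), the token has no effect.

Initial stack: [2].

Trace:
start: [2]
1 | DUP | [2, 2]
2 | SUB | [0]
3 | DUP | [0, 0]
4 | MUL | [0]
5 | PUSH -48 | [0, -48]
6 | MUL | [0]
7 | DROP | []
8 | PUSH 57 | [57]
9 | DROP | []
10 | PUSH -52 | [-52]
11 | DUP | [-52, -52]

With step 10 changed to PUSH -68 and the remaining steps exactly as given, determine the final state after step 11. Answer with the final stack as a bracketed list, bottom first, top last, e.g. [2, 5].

[-68, -68]

(re-executing from step 10 with the substitution; state before step 10: [])
10 | PUSH -68 | [-68]
11 | DUP | [-68, -68]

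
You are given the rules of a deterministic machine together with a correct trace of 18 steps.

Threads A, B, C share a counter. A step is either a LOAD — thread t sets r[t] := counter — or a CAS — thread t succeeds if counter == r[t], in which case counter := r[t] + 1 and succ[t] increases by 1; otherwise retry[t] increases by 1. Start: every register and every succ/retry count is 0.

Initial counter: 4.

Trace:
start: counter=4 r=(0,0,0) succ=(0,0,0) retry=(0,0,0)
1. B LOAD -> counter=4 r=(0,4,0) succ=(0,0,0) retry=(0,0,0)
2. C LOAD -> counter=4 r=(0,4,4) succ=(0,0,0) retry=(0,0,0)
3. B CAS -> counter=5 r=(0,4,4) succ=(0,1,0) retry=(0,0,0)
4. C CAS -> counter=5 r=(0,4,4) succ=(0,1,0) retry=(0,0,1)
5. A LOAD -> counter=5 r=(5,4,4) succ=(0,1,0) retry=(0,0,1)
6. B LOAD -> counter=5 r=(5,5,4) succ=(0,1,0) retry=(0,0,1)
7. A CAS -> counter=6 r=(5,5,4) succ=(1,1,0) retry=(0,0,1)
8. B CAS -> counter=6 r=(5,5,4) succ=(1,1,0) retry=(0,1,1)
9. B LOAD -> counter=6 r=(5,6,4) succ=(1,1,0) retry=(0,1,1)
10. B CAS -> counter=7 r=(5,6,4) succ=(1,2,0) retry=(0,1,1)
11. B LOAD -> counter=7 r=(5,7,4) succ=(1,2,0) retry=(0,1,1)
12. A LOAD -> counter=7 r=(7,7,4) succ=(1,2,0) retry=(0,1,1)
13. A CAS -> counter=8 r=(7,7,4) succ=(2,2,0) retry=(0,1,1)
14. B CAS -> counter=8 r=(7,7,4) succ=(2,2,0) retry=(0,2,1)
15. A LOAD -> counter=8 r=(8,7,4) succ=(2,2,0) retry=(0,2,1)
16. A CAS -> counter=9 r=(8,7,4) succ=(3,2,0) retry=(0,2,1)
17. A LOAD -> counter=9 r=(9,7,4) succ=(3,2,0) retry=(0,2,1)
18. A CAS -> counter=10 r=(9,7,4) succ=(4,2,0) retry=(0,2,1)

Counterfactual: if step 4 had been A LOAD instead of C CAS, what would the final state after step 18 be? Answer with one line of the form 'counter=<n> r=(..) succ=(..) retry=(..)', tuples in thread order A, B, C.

(re-executing from step 4 with the substitution; state before step 4: counter=5 r=(0,4,4) succ=(0,1,0) retry=(0,0,0))
4. A LOAD -> counter=5 r=(5,4,4) succ=(0,1,0) retry=(0,0,0)
5. A LOAD -> counter=5 r=(5,4,4) succ=(0,1,0) retry=(0,0,0)
6. B LOAD -> counter=5 r=(5,5,4) succ=(0,1,0) retry=(0,0,0)
7. A CAS -> counter=6 r=(5,5,4) succ=(1,1,0) retry=(0,0,0)
8. B CAS -> counter=6 r=(5,5,4) succ=(1,1,0) retry=(0,1,0)
9. B LOAD -> counter=6 r=(5,6,4) succ=(1,1,0) retry=(0,1,0)
10. B CAS -> counter=7 r=(5,6,4) succ=(1,2,0) retry=(0,1,0)
11. B LOAD -> counter=7 r=(5,7,4) succ=(1,2,0) retry=(0,1,0)
12. A LOAD -> counter=7 r=(7,7,4) succ=(1,2,0) retry=(0,1,0)
13. A CAS -> counter=8 r=(7,7,4) succ=(2,2,0) retry=(0,1,0)
14. B CAS -> counter=8 r=(7,7,4) succ=(2,2,0) retry=(0,2,0)
15. A LOAD -> counter=8 r=(8,7,4) succ=(2,2,0) retry=(0,2,0)
16. A CAS -> counter=9 r=(8,7,4) succ=(3,2,0) retry=(0,2,0)
17. A LOAD -> counter=9 r=(9,7,4) succ=(3,2,0) retry=(0,2,0)
18. A CAS -> counter=10 r=(9,7,4) succ=(4,2,0) retry=(0,2,0)

counter=10 r=(9,7,4) succ=(4,2,0) retry=(0,2,0)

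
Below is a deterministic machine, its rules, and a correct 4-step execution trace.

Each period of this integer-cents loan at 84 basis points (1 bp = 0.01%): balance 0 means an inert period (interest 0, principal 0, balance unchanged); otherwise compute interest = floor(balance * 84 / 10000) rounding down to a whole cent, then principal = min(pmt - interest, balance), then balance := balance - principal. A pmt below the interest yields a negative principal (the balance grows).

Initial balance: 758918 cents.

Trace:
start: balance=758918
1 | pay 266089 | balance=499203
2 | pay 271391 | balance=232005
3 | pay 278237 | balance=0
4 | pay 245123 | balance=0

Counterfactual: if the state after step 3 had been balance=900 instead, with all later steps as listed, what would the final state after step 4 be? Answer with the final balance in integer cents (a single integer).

state after step 3 := balance=900
4 | pay 245123 | balance=0

0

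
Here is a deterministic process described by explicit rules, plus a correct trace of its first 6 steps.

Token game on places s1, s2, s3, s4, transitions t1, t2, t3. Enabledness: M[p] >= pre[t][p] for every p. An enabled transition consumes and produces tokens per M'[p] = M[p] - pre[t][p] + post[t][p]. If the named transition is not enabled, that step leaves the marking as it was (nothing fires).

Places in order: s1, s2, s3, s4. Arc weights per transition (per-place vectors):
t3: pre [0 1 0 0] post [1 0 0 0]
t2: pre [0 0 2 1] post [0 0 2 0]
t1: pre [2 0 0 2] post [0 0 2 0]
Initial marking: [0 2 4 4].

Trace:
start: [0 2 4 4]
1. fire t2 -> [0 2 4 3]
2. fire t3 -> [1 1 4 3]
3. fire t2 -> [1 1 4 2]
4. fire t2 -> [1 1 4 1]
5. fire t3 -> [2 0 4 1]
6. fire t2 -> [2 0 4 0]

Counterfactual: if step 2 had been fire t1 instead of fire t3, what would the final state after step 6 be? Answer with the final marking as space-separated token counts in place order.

(re-executing from step 2 with the substitution; state before step 2: [0 2 4 3])
2. fire t1 -> [0 2 4 3]
3. fire t2 -> [0 2 4 2]
4. fire t2 -> [0 2 4 1]
5. fire t3 -> [1 1 4 1]
6. fire t2 -> [1 1 4 0]

1 1 4 0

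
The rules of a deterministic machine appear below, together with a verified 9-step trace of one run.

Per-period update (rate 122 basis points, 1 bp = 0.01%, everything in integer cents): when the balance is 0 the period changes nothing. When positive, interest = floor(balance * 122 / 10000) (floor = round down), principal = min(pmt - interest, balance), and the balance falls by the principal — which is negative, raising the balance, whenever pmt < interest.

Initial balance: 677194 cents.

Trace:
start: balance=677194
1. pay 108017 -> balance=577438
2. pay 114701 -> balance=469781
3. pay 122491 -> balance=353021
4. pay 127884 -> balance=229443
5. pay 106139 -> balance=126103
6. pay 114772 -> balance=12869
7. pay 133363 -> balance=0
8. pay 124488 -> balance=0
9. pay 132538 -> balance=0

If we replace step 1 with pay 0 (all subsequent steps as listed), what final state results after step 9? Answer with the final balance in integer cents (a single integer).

(re-executing from step 1 with the substitution; state before step 1: balance=677194)
1. pay 0 -> balance=685455
2. pay 114701 -> balance=579116
3. pay 122491 -> balance=463690
4. pay 127884 -> balance=341463
5. pay 106139 -> balance=239489
6. pay 114772 -> balance=127638
7. pay 133363 -> balance=0
8. pay 124488 -> balance=0
9. pay 132538 -> balance=0

0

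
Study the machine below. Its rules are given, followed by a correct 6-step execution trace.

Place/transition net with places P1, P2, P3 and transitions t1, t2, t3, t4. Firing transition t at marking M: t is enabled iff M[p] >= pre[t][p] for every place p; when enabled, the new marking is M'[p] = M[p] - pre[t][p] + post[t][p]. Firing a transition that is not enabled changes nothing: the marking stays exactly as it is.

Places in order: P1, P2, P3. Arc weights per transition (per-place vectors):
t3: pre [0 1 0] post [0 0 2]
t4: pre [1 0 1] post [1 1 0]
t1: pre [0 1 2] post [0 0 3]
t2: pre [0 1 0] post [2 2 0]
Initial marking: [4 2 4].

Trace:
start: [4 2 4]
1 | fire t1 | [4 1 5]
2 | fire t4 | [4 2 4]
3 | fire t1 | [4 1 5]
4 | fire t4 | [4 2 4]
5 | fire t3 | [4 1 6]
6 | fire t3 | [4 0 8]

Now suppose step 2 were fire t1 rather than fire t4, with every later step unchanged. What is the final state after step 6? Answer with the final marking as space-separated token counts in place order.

(re-executing from step 2 with the substitution; state before step 2: [4 1 5])
2 | fire t1 | [4 0 6]
3 | fire t1 | [4 0 6]
4 | fire t4 | [4 1 5]
5 | fire t3 | [4 0 7]
6 | fire t3 | [4 0 7]

4 0 7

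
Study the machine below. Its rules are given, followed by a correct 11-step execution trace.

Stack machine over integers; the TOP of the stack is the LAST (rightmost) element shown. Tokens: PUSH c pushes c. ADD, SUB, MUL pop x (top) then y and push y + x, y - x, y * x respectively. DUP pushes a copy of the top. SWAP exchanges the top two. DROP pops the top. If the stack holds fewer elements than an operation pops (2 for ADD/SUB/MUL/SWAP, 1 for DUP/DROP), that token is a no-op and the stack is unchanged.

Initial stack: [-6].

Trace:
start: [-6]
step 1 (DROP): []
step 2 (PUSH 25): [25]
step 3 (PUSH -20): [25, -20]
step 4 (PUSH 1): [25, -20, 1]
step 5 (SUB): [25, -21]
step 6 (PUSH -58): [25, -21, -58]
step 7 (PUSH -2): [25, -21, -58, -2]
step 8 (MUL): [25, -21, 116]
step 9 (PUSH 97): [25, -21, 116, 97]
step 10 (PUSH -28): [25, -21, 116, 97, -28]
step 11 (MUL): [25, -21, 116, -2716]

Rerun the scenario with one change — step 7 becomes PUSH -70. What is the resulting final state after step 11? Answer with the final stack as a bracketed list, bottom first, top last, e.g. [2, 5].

[25, -21, 4060, -2716]

(re-executing from step 7 with the substitution; state before step 7: [25, -21, -58])
step 7 (PUSH -70): [25, -21, -58, -70]
step 8 (MUL): [25, -21, 4060]
step 9 (PUSH 97): [25, -21, 4060, 97]
step 10 (PUSH -28): [25, -21, 4060, 97, -28]
step 11 (MUL): [25, -21, 4060, -2716]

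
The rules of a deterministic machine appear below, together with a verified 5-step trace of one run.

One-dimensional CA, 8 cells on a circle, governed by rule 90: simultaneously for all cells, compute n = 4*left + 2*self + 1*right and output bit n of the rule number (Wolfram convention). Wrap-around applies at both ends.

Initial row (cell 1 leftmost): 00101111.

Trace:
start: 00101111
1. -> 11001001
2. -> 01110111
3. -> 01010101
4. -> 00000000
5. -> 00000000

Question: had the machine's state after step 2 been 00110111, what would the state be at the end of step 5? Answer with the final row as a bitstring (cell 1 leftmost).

10101010

state after step 2 := 00110111
3. -> 11110101
4. -> 00010001
5. -> 10101010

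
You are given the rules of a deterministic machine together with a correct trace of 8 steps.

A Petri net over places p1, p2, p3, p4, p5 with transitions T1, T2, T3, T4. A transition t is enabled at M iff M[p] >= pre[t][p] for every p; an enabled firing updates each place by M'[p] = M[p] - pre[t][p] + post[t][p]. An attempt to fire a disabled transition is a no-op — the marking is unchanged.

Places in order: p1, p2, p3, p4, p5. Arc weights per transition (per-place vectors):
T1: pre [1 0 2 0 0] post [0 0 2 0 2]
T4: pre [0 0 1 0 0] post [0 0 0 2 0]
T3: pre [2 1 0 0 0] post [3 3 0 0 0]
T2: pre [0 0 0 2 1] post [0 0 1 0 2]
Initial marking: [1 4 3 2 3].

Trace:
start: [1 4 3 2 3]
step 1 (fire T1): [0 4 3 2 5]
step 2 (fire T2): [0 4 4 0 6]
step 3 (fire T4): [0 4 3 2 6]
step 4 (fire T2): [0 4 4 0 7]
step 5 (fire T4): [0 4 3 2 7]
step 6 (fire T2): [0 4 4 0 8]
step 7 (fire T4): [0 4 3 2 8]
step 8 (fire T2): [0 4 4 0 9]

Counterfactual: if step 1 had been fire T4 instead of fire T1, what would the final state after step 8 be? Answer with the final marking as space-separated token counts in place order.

1 4 3 2 7

(re-executing from step 1 with the substitution; state before step 1: [1 4 3 2 3])
step 1 (fire T4): [1 4 2 4 3]
step 2 (fire T2): [1 4 3 2 4]
step 3 (fire T4): [1 4 2 4 4]
step 4 (fire T2): [1 4 3 2 5]
step 5 (fire T4): [1 4 2 4 5]
step 6 (fire T2): [1 4 3 2 6]
step 7 (fire T4): [1 4 2 4 6]
step 8 (fire T2): [1 4 3 2 7]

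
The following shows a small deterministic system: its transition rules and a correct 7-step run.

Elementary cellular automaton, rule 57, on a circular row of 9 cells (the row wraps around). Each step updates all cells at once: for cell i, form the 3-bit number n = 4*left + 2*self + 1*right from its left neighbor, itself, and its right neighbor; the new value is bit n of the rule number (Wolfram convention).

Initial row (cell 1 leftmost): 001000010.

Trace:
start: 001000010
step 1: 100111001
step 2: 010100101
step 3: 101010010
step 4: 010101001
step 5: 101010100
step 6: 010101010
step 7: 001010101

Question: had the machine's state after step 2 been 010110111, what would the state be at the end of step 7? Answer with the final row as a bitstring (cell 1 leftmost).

state after step 2 := 010110111
step 3: 101101100
step 4: 011011010
step 5: 010110101
step 6: 101101010
step 7: 011010101

011010101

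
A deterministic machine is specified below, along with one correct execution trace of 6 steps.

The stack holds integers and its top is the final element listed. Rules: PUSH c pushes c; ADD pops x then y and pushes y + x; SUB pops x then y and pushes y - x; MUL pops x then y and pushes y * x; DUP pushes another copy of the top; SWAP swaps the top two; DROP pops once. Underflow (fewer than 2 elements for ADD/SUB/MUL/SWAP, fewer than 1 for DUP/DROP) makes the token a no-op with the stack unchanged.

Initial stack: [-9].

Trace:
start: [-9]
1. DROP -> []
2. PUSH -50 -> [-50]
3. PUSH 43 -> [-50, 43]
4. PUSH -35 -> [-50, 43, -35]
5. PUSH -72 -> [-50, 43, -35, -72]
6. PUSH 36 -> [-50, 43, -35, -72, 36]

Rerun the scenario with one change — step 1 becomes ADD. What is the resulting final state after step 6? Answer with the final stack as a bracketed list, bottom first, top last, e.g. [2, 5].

(re-executing from step 1 with the substitution; state before step 1: [-9])
1. ADD -> [-9]
2. PUSH -50 -> [-9, -50]
3. PUSH 43 -> [-9, -50, 43]
4. PUSH -35 -> [-9, -50, 43, -35]
5. PUSH -72 -> [-9, -50, 43, -35, -72]
6. PUSH 36 -> [-9, -50, 43, -35, -72, 36]

[-9, -50, 43, -35, -72, 36]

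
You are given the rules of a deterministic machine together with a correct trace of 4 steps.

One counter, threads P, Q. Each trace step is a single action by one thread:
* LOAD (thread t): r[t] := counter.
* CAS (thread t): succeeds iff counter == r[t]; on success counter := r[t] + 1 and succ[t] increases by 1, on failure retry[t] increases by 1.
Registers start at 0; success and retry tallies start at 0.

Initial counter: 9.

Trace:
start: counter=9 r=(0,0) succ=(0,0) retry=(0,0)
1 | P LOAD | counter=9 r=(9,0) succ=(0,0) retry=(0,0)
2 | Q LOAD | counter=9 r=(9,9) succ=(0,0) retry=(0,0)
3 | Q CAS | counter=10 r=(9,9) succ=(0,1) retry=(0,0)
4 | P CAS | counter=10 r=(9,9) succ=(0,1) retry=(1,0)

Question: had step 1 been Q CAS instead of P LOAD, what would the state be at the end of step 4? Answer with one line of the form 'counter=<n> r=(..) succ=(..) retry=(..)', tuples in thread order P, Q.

counter=10 r=(0,9) succ=(0,1) retry=(1,1)

(re-executing from step 1 with the substitution; state before step 1: counter=9 r=(0,0) succ=(0,0) retry=(0,0))
1 | Q CAS | counter=9 r=(0,0) succ=(0,0) retry=(0,1)
2 | Q LOAD | counter=9 r=(0,9) succ=(0,0) retry=(0,1)
3 | Q CAS | counter=10 r=(0,9) succ=(0,1) retry=(0,1)
4 | P CAS | counter=10 r=(0,9) succ=(0,1) retry=(1,1)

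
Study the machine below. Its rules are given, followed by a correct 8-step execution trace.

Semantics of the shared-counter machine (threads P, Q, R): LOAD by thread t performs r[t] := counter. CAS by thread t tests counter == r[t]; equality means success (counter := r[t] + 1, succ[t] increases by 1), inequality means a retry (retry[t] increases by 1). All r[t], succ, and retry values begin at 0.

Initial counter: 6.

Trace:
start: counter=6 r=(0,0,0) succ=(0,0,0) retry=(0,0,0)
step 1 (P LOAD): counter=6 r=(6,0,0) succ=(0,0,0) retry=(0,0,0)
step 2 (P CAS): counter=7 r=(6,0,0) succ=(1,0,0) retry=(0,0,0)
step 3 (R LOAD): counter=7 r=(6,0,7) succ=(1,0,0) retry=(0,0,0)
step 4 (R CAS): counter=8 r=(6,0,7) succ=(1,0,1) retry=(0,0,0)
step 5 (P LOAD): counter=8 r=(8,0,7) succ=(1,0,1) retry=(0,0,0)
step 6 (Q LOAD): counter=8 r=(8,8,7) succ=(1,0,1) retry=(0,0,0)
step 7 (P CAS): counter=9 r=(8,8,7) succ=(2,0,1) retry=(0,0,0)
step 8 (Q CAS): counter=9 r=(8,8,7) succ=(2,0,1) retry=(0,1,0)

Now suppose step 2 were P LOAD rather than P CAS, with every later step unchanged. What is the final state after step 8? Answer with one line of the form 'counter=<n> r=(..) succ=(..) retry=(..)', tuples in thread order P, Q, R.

counter=8 r=(7,7,6) succ=(1,0,1) retry=(0,1,0)

(re-executing from step 2 with the substitution; state before step 2: counter=6 r=(6,0,0) succ=(0,0,0) retry=(0,0,0))
step 2 (P LOAD): counter=6 r=(6,0,0) succ=(0,0,0) retry=(0,0,0)
step 3 (R LOAD): counter=6 r=(6,0,6) succ=(0,0,0) retry=(0,0,0)
step 4 (R CAS): counter=7 r=(6,0,6) succ=(0,0,1) retry=(0,0,0)
step 5 (P LOAD): counter=7 r=(7,0,6) succ=(0,0,1) retry=(0,0,0)
step 6 (Q LOAD): counter=7 r=(7,7,6) succ=(0,0,1) retry=(0,0,0)
step 7 (P CAS): counter=8 r=(7,7,6) succ=(1,0,1) retry=(0,0,0)
step 8 (Q CAS): counter=8 r=(7,7,6) succ=(1,0,1) retry=(0,1,0)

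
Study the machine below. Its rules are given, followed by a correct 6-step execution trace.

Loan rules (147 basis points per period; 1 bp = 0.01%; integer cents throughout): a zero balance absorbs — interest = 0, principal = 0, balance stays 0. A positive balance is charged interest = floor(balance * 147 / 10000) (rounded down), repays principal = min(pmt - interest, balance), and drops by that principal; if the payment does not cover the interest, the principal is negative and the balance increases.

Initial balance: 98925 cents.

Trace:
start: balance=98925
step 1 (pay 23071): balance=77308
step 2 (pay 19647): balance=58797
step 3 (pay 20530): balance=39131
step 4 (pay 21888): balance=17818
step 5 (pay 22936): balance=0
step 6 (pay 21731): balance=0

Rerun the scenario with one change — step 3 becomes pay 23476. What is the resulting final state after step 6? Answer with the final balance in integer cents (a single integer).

0

(re-executing from step 3 with the substitution; state before step 3: balance=58797)
step 3 (pay 23476): balance=36185
step 4 (pay 21888): balance=14828
step 5 (pay 22936): balance=0
step 6 (pay 21731): balance=0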